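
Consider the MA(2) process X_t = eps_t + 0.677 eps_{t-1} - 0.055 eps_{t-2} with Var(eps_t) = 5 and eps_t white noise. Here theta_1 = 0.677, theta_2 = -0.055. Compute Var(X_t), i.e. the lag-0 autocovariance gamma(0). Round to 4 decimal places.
\gamma(0) = 7.3068

For an MA(q) process X_t = eps_t + sum_i theta_i eps_{t-i} with
Var(eps_t) = sigma^2, the variance is
  gamma(0) = sigma^2 * (1 + sum_i theta_i^2).
  sum_i theta_i^2 = (0.677)^2 + (-0.055)^2 = 0.458329 + 0.003025 = 0.461354.
  gamma(0) = 5 * (1 + 0.461354) = 5 * 1.461354 = 7.30677, which rounds to 7.3068.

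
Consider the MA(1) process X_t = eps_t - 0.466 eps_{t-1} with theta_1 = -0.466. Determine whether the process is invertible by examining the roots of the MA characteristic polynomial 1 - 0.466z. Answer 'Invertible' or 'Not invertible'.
\text{Invertible}

The MA(q) characteristic polynomial is P(z) = 1 - 0.466z.
Invertibility requires all roots to lie outside the unit circle, i.e. |z| > 1 for every root.
This is linear in z: 1 + (-0.466) z = 0  =>  z = -1/(-0.466) = 2.145923,  |z| = 2.145923.
Moduli of all roots: 2.1459.
All moduli strictly greater than 1? Yes.
Verdict: Invertible.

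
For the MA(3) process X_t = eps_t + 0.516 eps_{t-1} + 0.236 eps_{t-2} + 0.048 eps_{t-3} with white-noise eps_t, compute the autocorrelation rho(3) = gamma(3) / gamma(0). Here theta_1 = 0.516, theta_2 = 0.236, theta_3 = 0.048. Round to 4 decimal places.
\rho(3) = 0.0362

For an MA(q) process with theta_0 = 1, the autocovariance is
  gamma(k) = sigma^2 * sum_{i=0..q-k} theta_i * theta_{i+k},
and rho(k) = gamma(k) / gamma(0). Sigma^2 cancels.
  numerator   = (1)*(0.048) = 0.048.
  denominator = (1)^2 + (0.516)^2 + (0.236)^2 + (0.048)^2 = 1.324256.
  rho(3) = 0.048 / 1.324256 = 0.0362.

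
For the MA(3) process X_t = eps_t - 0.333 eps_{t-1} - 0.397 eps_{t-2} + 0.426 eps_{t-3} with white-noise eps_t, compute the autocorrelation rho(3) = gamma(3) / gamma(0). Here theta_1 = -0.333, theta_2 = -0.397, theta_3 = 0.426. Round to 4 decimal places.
\rho(3) = 0.2938

For an MA(q) process with theta_0 = 1, the autocovariance is
  gamma(k) = sigma^2 * sum_{i=0..q-k} theta_i * theta_{i+k},
and rho(k) = gamma(k) / gamma(0). Sigma^2 cancels.
  numerator   = (1)*(0.426) = 0.426.
  denominator = (1)^2 + (-0.333)^2 + (-0.397)^2 + (0.426)^2 = 1.449974.
  rho(3) = 0.426 / 1.449974 = 0.2938.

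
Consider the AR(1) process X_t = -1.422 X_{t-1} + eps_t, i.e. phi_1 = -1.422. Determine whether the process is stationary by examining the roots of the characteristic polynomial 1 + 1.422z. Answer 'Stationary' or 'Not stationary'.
\text{Not stationary}

The AR(p) characteristic polynomial is P(z) = 1 + 1.422z.
Stationarity requires all roots to lie outside the unit circle, i.e. |z| > 1 for every root.
This is linear in z: 1 + (1.422) z = 0  =>  z = -1/(1.422) = -0.703235,  |z| = 0.703235.
Moduli of all roots: 0.7032.
All moduli strictly greater than 1? No.
Verdict: Not stationary.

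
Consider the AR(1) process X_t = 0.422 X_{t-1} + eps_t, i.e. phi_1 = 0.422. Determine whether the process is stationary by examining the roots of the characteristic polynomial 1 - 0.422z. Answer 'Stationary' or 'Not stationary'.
\text{Stationary}

The AR(p) characteristic polynomial is P(z) = 1 - 0.422z.
Stationarity requires all roots to lie outside the unit circle, i.e. |z| > 1 for every root.
This is linear in z: 1 + (-0.422) z = 0  =>  z = -1/(-0.422) = 2.369668,  |z| = 2.369668.
Moduli of all roots: 2.3697.
All moduli strictly greater than 1? Yes.
Verdict: Stationary.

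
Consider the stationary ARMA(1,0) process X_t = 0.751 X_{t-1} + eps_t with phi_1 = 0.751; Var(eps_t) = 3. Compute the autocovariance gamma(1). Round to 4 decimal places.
\gamma(1) = 5.1674

Multiply the model equation by X_{t-k} and take expectations. With theta_0 = psi_0 = 1 and psi_j the MA(infinity) weights, this gives
  gamma(k) - sum_i phi_i gamma(k-i) = c_k,
  c_k = sigma^2 * sum_{j=k..q} theta_j psi_{j-k}   (c_k = 0 for k > q),
using gamma(-m) = gamma(m).
Pure AR (q = 0): c_0 = sigma^2 = 3, c_k = 0 for k >= 1.
Equations for k = 0 and k = 1 (AR order 1):
  gamma(0) = phi_1 gamma(1) + c_0
  gamma(1) = phi_1 gamma(0) + c_1
Substituting the second into the first: gamma(0) (1 - phi_1^2) = c_0 + phi_1 c_1, so
  gamma(0) = c_0 / (1 - phi_1^2) = 3 / (1 - (0.751)^2) = 3 / 0.435999 = 6.88075.
  gamma(1) = phi_1 gamma(0) = (0.751)(6.88075) = 5.167443.
Therefore gamma(1) = 5.1674 (to 4 decimal places).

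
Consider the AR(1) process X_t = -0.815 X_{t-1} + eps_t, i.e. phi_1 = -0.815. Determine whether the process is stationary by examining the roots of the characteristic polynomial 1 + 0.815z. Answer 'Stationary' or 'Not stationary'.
\text{Stationary}

The AR(p) characteristic polynomial is P(z) = 1 + 0.815z.
Stationarity requires all roots to lie outside the unit circle, i.e. |z| > 1 for every root.
This is linear in z: 1 + (0.815) z = 0  =>  z = -1/(0.815) = -1.226994,  |z| = 1.226994.
Moduli of all roots: 1.2270.
All moduli strictly greater than 1? Yes.
Verdict: Stationary.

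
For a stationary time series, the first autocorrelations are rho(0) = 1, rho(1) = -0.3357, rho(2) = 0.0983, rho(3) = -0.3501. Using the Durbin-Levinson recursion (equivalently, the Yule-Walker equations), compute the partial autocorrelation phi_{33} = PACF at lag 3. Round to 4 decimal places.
\phi_{33} = -0.3630

The PACF at lag k is phi_{kk}, the last component of the solution
to the Yule-Walker system G_k phi = r_k where
  (G_k)_{ij} = rho(|i - j|), (r_k)_i = rho(i), i,j = 1..k.
Equivalently, Durbin-Levinson gives phi_{kk} iteratively:
  phi_{11} = rho(1)
  phi_{kk} = [rho(k) - sum_{j=1..k-1} phi_{k-1,j} rho(k-j)]
            / [1 - sum_{j=1..k-1} phi_{k-1,j} rho(j)],
  phi_{k,j} = phi_{k-1,j} - phi_{kk} phi_{k-1,k-j},  j = 1..k-1.
Step k = 1:
  phi_11 = rho(1) = -0.3357.
Step k = 2:
  phi_22 = [rho(2) - phi_11 rho(1)] / [1 - phi_11 rho(1)] = [0.0983 - (-0.3357)(-0.3357)] / [1 - (-0.3357)(-0.3357)]
         = -0.01439449 / 0.88730551 = -0.016223.
  Update: phi_21 = phi_11 - phi_22 phi_11 = -0.3357 - (-0.016223)(-0.3357) = -0.341146.
Step k = 3:
  phi_33 = [rho(3) - phi_21 rho(2) - phi_22 rho(1)] / [1 - phi_21 rho(1) - phi_22 rho(2)]
    numerator   = -0.3501 - (-0.341146)(0.0983) - (-0.016223)(-0.3357) = -0.32201131
    denominator = 1 - (-0.341146)(-0.3357) - (-0.016223)(0.0983) = 0.88707199
  phi_33 = -0.32201131 / 0.88707199 = -0.363.
Therefore phi_{33} = -0.3630.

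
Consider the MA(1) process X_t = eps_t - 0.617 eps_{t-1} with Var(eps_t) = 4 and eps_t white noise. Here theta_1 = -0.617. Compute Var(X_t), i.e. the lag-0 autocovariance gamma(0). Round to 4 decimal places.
\gamma(0) = 5.5228

For an MA(q) process X_t = eps_t + sum_i theta_i eps_{t-i} with
Var(eps_t) = sigma^2, the variance is
  gamma(0) = sigma^2 * (1 + sum_i theta_i^2).
  sum_i theta_i^2 = (-0.617)^2 = 0.380689.
  gamma(0) = 4 * (1 + 0.380689) = 4 * 1.380689 = 5.522756, which rounds to 5.5228.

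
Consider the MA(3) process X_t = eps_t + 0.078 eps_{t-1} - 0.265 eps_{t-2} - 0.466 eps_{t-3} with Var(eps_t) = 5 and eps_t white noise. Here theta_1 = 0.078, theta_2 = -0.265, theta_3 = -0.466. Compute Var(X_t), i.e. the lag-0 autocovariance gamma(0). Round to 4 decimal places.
\gamma(0) = 6.4673

For an MA(q) process X_t = eps_t + sum_i theta_i eps_{t-i} with
Var(eps_t) = sigma^2, the variance is
  gamma(0) = sigma^2 * (1 + sum_i theta_i^2).
  sum_i theta_i^2 = (0.078)^2 + (-0.265)^2 + (-0.466)^2 = 0.006084 + 0.070225 + 0.217156 = 0.293465.
  gamma(0) = 5 * (1 + 0.293465) = 5 * 1.293465 = 6.467325, which rounds to 6.4673.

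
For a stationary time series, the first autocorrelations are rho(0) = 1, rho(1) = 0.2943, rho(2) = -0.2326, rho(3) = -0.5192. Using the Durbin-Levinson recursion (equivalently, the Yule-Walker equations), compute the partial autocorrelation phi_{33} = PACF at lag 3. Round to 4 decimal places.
\phi_{33} = -0.4040

The PACF at lag k is phi_{kk}, the last component of the solution
to the Yule-Walker system G_k phi = r_k where
  (G_k)_{ij} = rho(|i - j|), (r_k)_i = rho(i), i,j = 1..k.
Equivalently, Durbin-Levinson gives phi_{kk} iteratively:
  phi_{11} = rho(1)
  phi_{kk} = [rho(k) - sum_{j=1..k-1} phi_{k-1,j} rho(k-j)]
            / [1 - sum_{j=1..k-1} phi_{k-1,j} rho(j)],
  phi_{k,j} = phi_{k-1,j} - phi_{kk} phi_{k-1,k-j},  j = 1..k-1.
Step k = 1:
  phi_11 = rho(1) = 0.2943.
Step k = 2:
  phi_22 = [rho(2) - phi_11 rho(1)] / [1 - phi_11 rho(1)] = [-0.2326 - (0.2943)(0.2943)] / [1 - (0.2943)(0.2943)]
         = -0.31921249 / 0.91338751 = -0.349482.
  Update: phi_21 = phi_11 - phi_22 phi_11 = 0.2943 - (-0.349482)(0.2943) = 0.397153.
Step k = 3:
  phi_33 = [rho(3) - phi_21 rho(2) - phi_22 rho(1)] / [1 - phi_21 rho(1) - phi_22 rho(2)]
    numerator   = -0.5192 - (0.397153)(-0.2326) - (-0.349482)(0.2943) = -0.32396977
    denominator = 1 - (0.397153)(0.2943) - (-0.349482)(-0.2326) = 0.80182849
  phi_33 = -0.32396977 / 0.80182849 = -0.404.
Therefore phi_{33} = -0.4040.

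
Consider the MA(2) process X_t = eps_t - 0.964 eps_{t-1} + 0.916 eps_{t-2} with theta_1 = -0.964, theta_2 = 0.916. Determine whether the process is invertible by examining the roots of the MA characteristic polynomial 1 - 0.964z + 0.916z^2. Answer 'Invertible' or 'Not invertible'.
\text{Invertible}

The MA(q) characteristic polynomial is P(z) = 1 - 0.964z + 0.916z^2.
Invertibility requires all roots to lie outside the unit circle, i.e. |z| > 1 for every root.
Set 1 + (-0.964) z + (0.916) z^2 = 0, i.e. a z^2 + b z + c = 0 with a = 0.916, b = -0.964, c = 1.
Discriminant D = b^2 - 4ac = (-0.964)^2 - 4*(0.916)*1 = 0.929296 - (3.664) = -2.734704.
D < 0, so the roots are the complex-conjugate pair z = (-b +/- i sqrt(-D)) / (2a) = 0.5262 +/- 0.9027i.
For a conjugate pair |z|^2 = z * conj(z) = (product of roots) = c/a = 1/(0.916) = 1.091703, so |z| = sqrt(1.091703) = 1.0448 for both roots.
Moduli of all roots: 1.0448, 1.0448.
All moduli strictly greater than 1? Yes.
Verdict: Invertible.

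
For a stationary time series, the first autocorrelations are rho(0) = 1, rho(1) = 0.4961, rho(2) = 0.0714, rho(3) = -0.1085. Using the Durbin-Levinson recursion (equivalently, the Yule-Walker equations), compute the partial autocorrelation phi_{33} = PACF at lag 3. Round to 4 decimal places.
\phi_{33} = -0.0521

The PACF at lag k is phi_{kk}, the last component of the solution
to the Yule-Walker system G_k phi = r_k where
  (G_k)_{ij} = rho(|i - j|), (r_k)_i = rho(i), i,j = 1..k.
Equivalently, Durbin-Levinson gives phi_{kk} iteratively:
  phi_{11} = rho(1)
  phi_{kk} = [rho(k) - sum_{j=1..k-1} phi_{k-1,j} rho(k-j)]
            / [1 - sum_{j=1..k-1} phi_{k-1,j} rho(j)],
  phi_{k,j} = phi_{k-1,j} - phi_{kk} phi_{k-1,k-j},  j = 1..k-1.
Step k = 1:
  phi_11 = rho(1) = 0.4961.
Step k = 2:
  phi_22 = [rho(2) - phi_11 rho(1)] / [1 - phi_11 rho(1)] = [0.0714 - (0.4961)(0.4961)] / [1 - (0.4961)(0.4961)]
         = -0.17471521 / 0.75388479 = -0.231753.
  Update: phi_21 = phi_11 - phi_22 phi_11 = 0.4961 - (-0.231753)(0.4961) = 0.611073.
Step k = 3:
  phi_33 = [rho(3) - phi_21 rho(2) - phi_22 rho(1)] / [1 - phi_21 rho(1) - phi_22 rho(2)]
    numerator   = -0.1085 - (0.611073)(0.0714) - (-0.231753)(0.4961) = -0.03715783
    denominator = 1 - (0.611073)(0.4961) - (-0.231753)(0.0714) = 0.71339398
  phi_33 = -0.03715783 / 0.71339398 = -0.0521.
Therefore phi_{33} = -0.0521.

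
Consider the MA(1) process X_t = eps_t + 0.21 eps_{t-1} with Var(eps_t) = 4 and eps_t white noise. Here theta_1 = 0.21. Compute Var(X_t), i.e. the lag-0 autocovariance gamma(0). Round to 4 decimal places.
\gamma(0) = 4.1764

For an MA(q) process X_t = eps_t + sum_i theta_i eps_{t-i} with
Var(eps_t) = sigma^2, the variance is
  gamma(0) = sigma^2 * (1 + sum_i theta_i^2).
  sum_i theta_i^2 = (0.21)^2 = 0.0441.
  gamma(0) = 4 * (1 + 0.0441) = 4 * 1.0441 = 4.1764.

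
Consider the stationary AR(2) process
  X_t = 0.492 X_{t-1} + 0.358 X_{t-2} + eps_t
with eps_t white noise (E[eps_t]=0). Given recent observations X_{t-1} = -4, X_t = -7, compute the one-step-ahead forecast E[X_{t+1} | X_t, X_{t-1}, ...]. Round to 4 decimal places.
E[X_{t+1} \mid \mathcal F_t] = -4.8760

For an AR(p) model X_t = c + sum_i phi_i X_{t-i} + eps_t, the
one-step-ahead conditional mean is
  E[X_{t+1} | X_t, ...] = c + sum_i phi_i X_{t+1-i}.
Substitute known values:
  E[X_{t+1} | ...] = (0.492) * (-7) + (0.358) * (-4)
                   = -4.8760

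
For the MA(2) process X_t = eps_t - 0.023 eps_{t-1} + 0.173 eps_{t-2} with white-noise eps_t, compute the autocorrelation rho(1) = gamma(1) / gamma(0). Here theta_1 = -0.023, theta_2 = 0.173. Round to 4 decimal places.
\rho(1) = -0.0262

For an MA(q) process with theta_0 = 1, the autocovariance is
  gamma(k) = sigma^2 * sum_{i=0..q-k} theta_i * theta_{i+k},
and rho(k) = gamma(k) / gamma(0). Sigma^2 cancels.
  numerator   = (1)*(-0.023) + (-0.023)*(0.173) = -0.026979.
  denominator = (1)^2 + (-0.023)^2 + (0.173)^2 = 1.030458.
  rho(1) = -0.026979 / 1.030458 = -0.0262.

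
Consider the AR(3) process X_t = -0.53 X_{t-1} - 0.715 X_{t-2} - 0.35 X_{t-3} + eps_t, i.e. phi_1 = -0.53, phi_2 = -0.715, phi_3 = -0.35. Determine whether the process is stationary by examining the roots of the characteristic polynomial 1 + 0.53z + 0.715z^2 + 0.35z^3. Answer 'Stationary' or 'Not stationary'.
\text{Stationary}

The AR(p) characteristic polynomial is P(z) = 1 + 0.53z + 0.715z^2 + 0.35z^3.
Stationarity requires all roots to lie outside the unit circle, i.e. |z| > 1 for every root.
Degree 3: look for a simple real root z0 first, then factor out (1 - z/z0) and solve the remaining quadratic.
Testing z0 = -2: P(-2) = 1 + (0.53)(-2) + (0.715)(-2)^2 + (0.35)(-2)^3
  = 1 + (-1.06) + (2.86) + (-2.8) = 0.  So z_0 = -2 is a root, |z_0| = 2.
Divide out the factor (1 + 0.5 z) = (1 - z/z0) (since 1/z0 = -0.5):
  P(z) = (1 + 0.5 z)(1 + (0.03) z + (0.7) z^2)
  [check: z-coef 0.03 - (-0.5) = 0.53; z^2-coef 0.7 - (-0.5)(0.03) = 0.715; z^3-coef -(-0.5)(0.7) = 0.35.]
Remaining roots from the quadratic factor 1 + (0.03) z + (0.7) z^2:
  Set 1 + (0.03) z + (0.7) z^2 = 0, i.e. a z^2 + b z + c = 0 with a = 0.7, b = 0.03, c = 1.
  Discriminant D = b^2 - 4ac = (0.03)^2 - 4*(0.7)*1 = 0.0009 - (2.8) = -2.7991.
  D < 0, so the roots are the complex-conjugate pair z = (-b +/- i sqrt(-D)) / (2a) = -0.0214 +/- 1.195i.
  For a conjugate pair |z|^2 = z * conj(z) = (product of roots) = c/a = 1/(0.7) = 1.428571, so |z| = sqrt(1.428571) = 1.1952 for both roots.
Moduli of all roots: 2.0000, 1.1952, 1.1952.
All moduli strictly greater than 1? Yes.
Verdict: Stationary.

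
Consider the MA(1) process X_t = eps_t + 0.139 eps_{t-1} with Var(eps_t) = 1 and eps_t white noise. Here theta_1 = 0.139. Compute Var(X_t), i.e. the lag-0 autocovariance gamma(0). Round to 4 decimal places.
\gamma(0) = 1.0193

For an MA(q) process X_t = eps_t + sum_i theta_i eps_{t-i} with
Var(eps_t) = sigma^2, the variance is
  gamma(0) = sigma^2 * (1 + sum_i theta_i^2).
  sum_i theta_i^2 = (0.139)^2 = 0.019321.
  gamma(0) = 1 * (1 + 0.019321) = 1 * 1.019321 = 1.019321, which rounds to 1.0193.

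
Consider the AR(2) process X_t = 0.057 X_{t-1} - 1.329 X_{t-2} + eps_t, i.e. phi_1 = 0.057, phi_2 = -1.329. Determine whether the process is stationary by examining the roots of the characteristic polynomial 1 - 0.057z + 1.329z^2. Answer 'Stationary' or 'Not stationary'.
\text{Not stationary}

The AR(p) characteristic polynomial is P(z) = 1 - 0.057z + 1.329z^2.
Stationarity requires all roots to lie outside the unit circle, i.e. |z| > 1 for every root.
Set 1 + (-0.057) z + (1.329) z^2 = 0, i.e. a z^2 + b z + c = 0 with a = 1.329, b = -0.057, c = 1.
Discriminant D = b^2 - 4ac = (-0.057)^2 - 4*(1.329)*1 = 0.003249 - (5.316) = -5.312751.
D < 0, so the roots are the complex-conjugate pair z = (-b +/- i sqrt(-D)) / (2a) = 0.0214 +/- 0.8672i.
For a conjugate pair |z|^2 = z * conj(z) = (product of roots) = c/a = 1/(1.329) = 0.752445, so |z| = sqrt(0.752445) = 0.8674 for both roots.
Moduli of all roots: 0.8674, 0.8674.
All moduli strictly greater than 1? No.
Verdict: Not stationary.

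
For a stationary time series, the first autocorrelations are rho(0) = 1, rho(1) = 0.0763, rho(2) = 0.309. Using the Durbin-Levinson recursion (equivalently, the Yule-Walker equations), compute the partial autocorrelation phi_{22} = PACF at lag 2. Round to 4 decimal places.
\phi_{22} = 0.3050

The PACF at lag k is phi_{kk}, the last component of the solution
to the Yule-Walker system G_k phi = r_k where
  (G_k)_{ij} = rho(|i - j|), (r_k)_i = rho(i), i,j = 1..k.
Equivalently, Durbin-Levinson gives phi_{kk} iteratively:
  phi_{11} = rho(1)
  phi_{kk} = [rho(k) - sum_{j=1..k-1} phi_{k-1,j} rho(k-j)]
            / [1 - sum_{j=1..k-1} phi_{k-1,j} rho(j)],
  phi_{k,j} = phi_{k-1,j} - phi_{kk} phi_{k-1,k-j},  j = 1..k-1.
Step k = 1:
  phi_11 = rho(1) = 0.0763.
Step k = 2:
  phi_22 = [rho(2) - phi_11 rho(1)] / [1 - phi_11 rho(1)] = [0.309 - (0.0763)(0.0763)] / [1 - (0.0763)(0.0763)]
         = 0.30317831 / 0.99417831 = 0.305.
Therefore phi_{22} = 0.3050.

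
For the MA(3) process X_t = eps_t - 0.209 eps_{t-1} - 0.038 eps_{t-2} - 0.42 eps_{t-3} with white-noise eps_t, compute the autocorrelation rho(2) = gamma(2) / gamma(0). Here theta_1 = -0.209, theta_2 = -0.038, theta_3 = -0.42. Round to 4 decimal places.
\rho(2) = 0.0408

For an MA(q) process with theta_0 = 1, the autocovariance is
  gamma(k) = sigma^2 * sum_{i=0..q-k} theta_i * theta_{i+k},
and rho(k) = gamma(k) / gamma(0). Sigma^2 cancels.
  numerator   = (1)*(-0.038) + (-0.209)*(-0.42) = 0.04978.
  denominator = (1)^2 + (-0.209)^2 + (-0.038)^2 + (-0.42)^2 = 1.221525.
  rho(2) = 0.04978 / 1.221525 = 0.0408.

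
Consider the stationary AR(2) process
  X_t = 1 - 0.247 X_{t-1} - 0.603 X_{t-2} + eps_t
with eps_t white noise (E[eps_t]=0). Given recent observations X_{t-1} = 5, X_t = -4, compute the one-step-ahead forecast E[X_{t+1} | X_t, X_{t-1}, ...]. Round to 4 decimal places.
E[X_{t+1} \mid \mathcal F_t] = -1.0270

For an AR(p) model X_t = c + sum_i phi_i X_{t-i} + eps_t, the
one-step-ahead conditional mean is
  E[X_{t+1} | X_t, ...] = c + sum_i phi_i X_{t+1-i}.
Substitute known values:
  E[X_{t+1} | ...] = 1 + (-0.247) * (-4) + (-0.603) * (5)
                   = -1.0270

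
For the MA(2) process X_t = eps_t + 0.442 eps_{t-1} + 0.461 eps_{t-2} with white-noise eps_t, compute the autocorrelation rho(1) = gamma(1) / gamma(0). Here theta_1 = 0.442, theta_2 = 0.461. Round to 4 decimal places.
\rho(1) = 0.4587

For an MA(q) process with theta_0 = 1, the autocovariance is
  gamma(k) = sigma^2 * sum_{i=0..q-k} theta_i * theta_{i+k},
and rho(k) = gamma(k) / gamma(0). Sigma^2 cancels.
  numerator   = (1)*(0.442) + (0.442)*(0.461) = 0.645762.
  denominator = (1)^2 + (0.442)^2 + (0.461)^2 = 1.407885.
  rho(1) = 0.645762 / 1.407885 = 0.4587.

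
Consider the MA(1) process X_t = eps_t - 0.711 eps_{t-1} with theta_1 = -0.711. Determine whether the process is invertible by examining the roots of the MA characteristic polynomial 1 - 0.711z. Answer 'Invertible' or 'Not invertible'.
\text{Invertible}

The MA(q) characteristic polynomial is P(z) = 1 - 0.711z.
Invertibility requires all roots to lie outside the unit circle, i.e. |z| > 1 for every root.
This is linear in z: 1 + (-0.711) z = 0  =>  z = -1/(-0.711) = 1.40647,  |z| = 1.40647.
Moduli of all roots: 1.4065.
All moduli strictly greater than 1? Yes.
Verdict: Invertible.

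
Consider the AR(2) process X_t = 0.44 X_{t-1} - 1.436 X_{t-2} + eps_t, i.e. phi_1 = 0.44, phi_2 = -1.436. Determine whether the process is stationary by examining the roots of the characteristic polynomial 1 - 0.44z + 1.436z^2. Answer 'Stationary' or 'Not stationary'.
\text{Not stationary}

The AR(p) characteristic polynomial is P(z) = 1 - 0.44z + 1.436z^2.
Stationarity requires all roots to lie outside the unit circle, i.e. |z| > 1 for every root.
Set 1 + (-0.44) z + (1.436) z^2 = 0, i.e. a z^2 + b z + c = 0 with a = 1.436, b = -0.44, c = 1.
Discriminant D = b^2 - 4ac = (-0.44)^2 - 4*(1.436)*1 = 0.1936 - (5.744) = -5.5504.
D < 0, so the roots are the complex-conjugate pair z = (-b +/- i sqrt(-D)) / (2a) = 0.1532 +/- 0.8203i.
For a conjugate pair |z|^2 = z * conj(z) = (product of roots) = c/a = 1/(1.436) = 0.696379, so |z| = sqrt(0.696379) = 0.8345 for both roots.
Moduli of all roots: 0.8345, 0.8345.
All moduli strictly greater than 1? No.
Verdict: Not stationary.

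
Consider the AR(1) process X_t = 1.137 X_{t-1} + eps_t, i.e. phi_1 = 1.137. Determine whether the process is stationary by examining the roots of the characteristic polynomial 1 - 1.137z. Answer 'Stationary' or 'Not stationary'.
\text{Not stationary}

The AR(p) characteristic polynomial is P(z) = 1 - 1.137z.
Stationarity requires all roots to lie outside the unit circle, i.e. |z| > 1 for every root.
This is linear in z: 1 + (-1.137) z = 0  =>  z = -1/(-1.137) = 0.879507,  |z| = 0.879507.
Moduli of all roots: 0.8795.
All moduli strictly greater than 1? No.
Verdict: Not stationary.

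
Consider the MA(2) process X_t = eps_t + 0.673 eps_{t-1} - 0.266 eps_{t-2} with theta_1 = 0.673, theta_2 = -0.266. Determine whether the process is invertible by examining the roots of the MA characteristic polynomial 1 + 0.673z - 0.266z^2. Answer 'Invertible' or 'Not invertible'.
\text{Invertible}

The MA(q) characteristic polynomial is P(z) = 1 + 0.673z - 0.266z^2.
Invertibility requires all roots to lie outside the unit circle, i.e. |z| > 1 for every root.
Set 1 + (0.673) z + (-0.266) z^2 = 0, i.e. a z^2 + b z + c = 0 with a = -0.266, b = 0.673, c = 1.
Discriminant D = b^2 - 4ac = (0.673)^2 - 4*(-0.266)*1 = 0.452929 - (-1.064) = 1.516929.
D >= 0, so the roots are real: z = (-b +/- sqrt(D)) / (2a) = (-0.673 +/- 1.231637) / (-0.532).
  z_1 = (-0.673 + 1.231637) / (-0.532) = -1.0501,   |z_1| = 1.0501.
  z_2 = (-0.673 - 1.231637) / (-0.532) = 3.5801,   |z_2| = 3.5801.
Moduli of all roots: 1.0501, 3.5801.
All moduli strictly greater than 1? Yes.
Verdict: Invertible.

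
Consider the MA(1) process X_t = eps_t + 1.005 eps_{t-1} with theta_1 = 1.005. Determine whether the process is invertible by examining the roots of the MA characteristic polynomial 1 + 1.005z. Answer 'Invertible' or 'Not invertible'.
\text{Not invertible}

The MA(q) characteristic polynomial is P(z) = 1 + 1.005z.
Invertibility requires all roots to lie outside the unit circle, i.e. |z| > 1 for every root.
This is linear in z: 1 + (1.005) z = 0  =>  z = -1/(1.005) = -0.995025,  |z| = 0.995025.
Moduli of all roots: 0.9950.
All moduli strictly greater than 1? No.
Verdict: Not invertible.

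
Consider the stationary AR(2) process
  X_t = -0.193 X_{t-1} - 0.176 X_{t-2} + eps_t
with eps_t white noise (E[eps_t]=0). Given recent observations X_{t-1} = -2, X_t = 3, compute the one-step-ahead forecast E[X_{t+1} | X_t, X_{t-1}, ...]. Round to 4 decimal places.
E[X_{t+1} \mid \mathcal F_t] = -0.2270

For an AR(p) model X_t = c + sum_i phi_i X_{t-i} + eps_t, the
one-step-ahead conditional mean is
  E[X_{t+1} | X_t, ...] = c + sum_i phi_i X_{t+1-i}.
Substitute known values:
  E[X_{t+1} | ...] = (-0.193) * (3) + (-0.176) * (-2)
                   = -0.2270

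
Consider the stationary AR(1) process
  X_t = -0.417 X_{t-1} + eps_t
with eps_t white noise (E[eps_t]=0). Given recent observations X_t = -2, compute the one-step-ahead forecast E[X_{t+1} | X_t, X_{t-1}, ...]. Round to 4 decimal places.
E[X_{t+1} \mid \mathcal F_t] = 0.8340

For an AR(p) model X_t = c + sum_i phi_i X_{t-i} + eps_t, the
one-step-ahead conditional mean is
  E[X_{t+1} | X_t, ...] = c + sum_i phi_i X_{t+1-i}.
Substitute known values:
  E[X_{t+1} | ...] = (-0.417) * (-2)
                   = 0.8340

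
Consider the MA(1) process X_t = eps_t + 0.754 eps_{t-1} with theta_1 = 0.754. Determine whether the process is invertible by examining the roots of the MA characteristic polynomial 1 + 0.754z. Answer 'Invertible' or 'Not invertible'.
\text{Invertible}

The MA(q) characteristic polynomial is P(z) = 1 + 0.754z.
Invertibility requires all roots to lie outside the unit circle, i.e. |z| > 1 for every root.
This is linear in z: 1 + (0.754) z = 0  =>  z = -1/(0.754) = -1.32626,  |z| = 1.32626.
Moduli of all roots: 1.3263.
All moduli strictly greater than 1? Yes.
Verdict: Invertible.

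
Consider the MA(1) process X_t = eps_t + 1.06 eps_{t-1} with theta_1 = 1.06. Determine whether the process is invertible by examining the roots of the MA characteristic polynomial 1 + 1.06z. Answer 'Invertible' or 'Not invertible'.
\text{Not invertible}

The MA(q) characteristic polynomial is P(z) = 1 + 1.06z.
Invertibility requires all roots to lie outside the unit circle, i.e. |z| > 1 for every root.
This is linear in z: 1 + (1.06) z = 0  =>  z = -1/(1.06) = -0.943396,  |z| = 0.943396.
Moduli of all roots: 0.9434.
All moduli strictly greater than 1? No.
Verdict: Not invertible.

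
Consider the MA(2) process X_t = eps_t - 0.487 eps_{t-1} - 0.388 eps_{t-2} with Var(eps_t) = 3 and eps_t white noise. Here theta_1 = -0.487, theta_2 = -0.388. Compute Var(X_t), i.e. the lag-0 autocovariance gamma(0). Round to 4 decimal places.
\gamma(0) = 4.1631

For an MA(q) process X_t = eps_t + sum_i theta_i eps_{t-i} with
Var(eps_t) = sigma^2, the variance is
  gamma(0) = sigma^2 * (1 + sum_i theta_i^2).
  sum_i theta_i^2 = (-0.487)^2 + (-0.388)^2 = 0.237169 + 0.150544 = 0.387713.
  gamma(0) = 3 * (1 + 0.387713) = 3 * 1.387713 = 4.163139, which rounds to 4.1631.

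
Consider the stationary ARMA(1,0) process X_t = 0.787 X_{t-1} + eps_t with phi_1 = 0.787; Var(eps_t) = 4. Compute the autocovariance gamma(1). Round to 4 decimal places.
\gamma(1) = 8.2705

Multiply the model equation by X_{t-k} and take expectations. With theta_0 = psi_0 = 1 and psi_j the MA(infinity) weights, this gives
  gamma(k) - sum_i phi_i gamma(k-i) = c_k,
  c_k = sigma^2 * sum_{j=k..q} theta_j psi_{j-k}   (c_k = 0 for k > q),
using gamma(-m) = gamma(m).
Pure AR (q = 0): c_0 = sigma^2 = 4, c_k = 0 for k >= 1.
Equations for k = 0 and k = 1 (AR order 1):
  gamma(0) = phi_1 gamma(1) + c_0
  gamma(1) = phi_1 gamma(0) + c_1
Substituting the second into the first: gamma(0) (1 - phi_1^2) = c_0 + phi_1 c_1, so
  gamma(0) = c_0 / (1 - phi_1^2) = 4 / (1 - (0.787)^2) = 4 / 0.380631 = 10.508866.
  gamma(1) = phi_1 gamma(0) = (0.787)(10.508866) = 8.270477.
Therefore gamma(1) = 8.2705 (to 4 decimal places).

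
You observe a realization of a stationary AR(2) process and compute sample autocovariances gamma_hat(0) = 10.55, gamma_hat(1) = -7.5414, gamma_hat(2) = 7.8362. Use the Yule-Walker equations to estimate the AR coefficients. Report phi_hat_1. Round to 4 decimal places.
\hat\phi_{1} = -0.3760

The Yule-Walker equations for an AR(p) process read, in matrix form,
  Gamma_p phi = r_p,   with   (Gamma_p)_{ij} = gamma(|i - j|),
                       (r_p)_i = gamma(i),   i,j = 1..p.
Substitute the sample gammas (Toeplitz matrix and right-hand side of size 2):
  Gamma_p = [[10.55, -7.5414], [-7.5414, 10.55]]
  r_p     = [-7.5414, 7.8362]
Written out:
  10.55 phi_1 - 7.5414 phi_2 = -7.5414
  -7.5414 phi_1 + 10.55 phi_2 = 7.8362
Solve by Cramer's rule:
  det = gamma(0)^2 - gamma(1)^2 = (10.55)^2 - (-7.5414)^2 = 111.3025 - 56.87271396 = 54.42978604
  phi_hat_1 = [gamma(1) gamma(0) - gamma(1) gamma(2)] / det = [(-7.5414)(10.55) - (-7.5414)(7.8362)] / 54.42978604 = -20.46585132 / 54.42978604 = -0.376
  phi_hat_2 = [gamma(0) gamma(2) - gamma(1)^2] / det = [(10.55)(7.8362) - (-7.5414)^2] / 54.42978604 = 25.79919604 / 54.42978604 = 0.474
So phi_hat = [-0.3760, 0.4740].
Therefore phi_hat_1 = -0.3760.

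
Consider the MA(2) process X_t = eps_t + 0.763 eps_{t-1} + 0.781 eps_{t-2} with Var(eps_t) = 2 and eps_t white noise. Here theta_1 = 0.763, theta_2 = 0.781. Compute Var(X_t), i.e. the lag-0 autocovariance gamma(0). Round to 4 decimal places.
\gamma(0) = 4.3843

For an MA(q) process X_t = eps_t + sum_i theta_i eps_{t-i} with
Var(eps_t) = sigma^2, the variance is
  gamma(0) = sigma^2 * (1 + sum_i theta_i^2).
  sum_i theta_i^2 = (0.763)^2 + (0.781)^2 = 0.582169 + 0.609961 = 1.19213.
  gamma(0) = 2 * (1 + 1.19213) = 2 * 2.19213 = 4.38426, which rounds to 4.3843.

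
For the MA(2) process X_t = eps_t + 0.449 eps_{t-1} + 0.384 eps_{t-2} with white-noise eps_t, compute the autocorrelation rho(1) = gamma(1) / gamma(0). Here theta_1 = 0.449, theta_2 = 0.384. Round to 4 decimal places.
\rho(1) = 0.4606

For an MA(q) process with theta_0 = 1, the autocovariance is
  gamma(k) = sigma^2 * sum_{i=0..q-k} theta_i * theta_{i+k},
and rho(k) = gamma(k) / gamma(0). Sigma^2 cancels.
  numerator   = (1)*(0.449) + (0.449)*(0.384) = 0.621416.
  denominator = (1)^2 + (0.449)^2 + (0.384)^2 = 1.349057.
  rho(1) = 0.621416 / 1.349057 = 0.4606.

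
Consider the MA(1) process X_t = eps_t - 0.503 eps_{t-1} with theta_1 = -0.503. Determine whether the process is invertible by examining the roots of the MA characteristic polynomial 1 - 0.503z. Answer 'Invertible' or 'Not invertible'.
\text{Invertible}

The MA(q) characteristic polynomial is P(z) = 1 - 0.503z.
Invertibility requires all roots to lie outside the unit circle, i.e. |z| > 1 for every root.
This is linear in z: 1 + (-0.503) z = 0  =>  z = -1/(-0.503) = 1.988072,  |z| = 1.988072.
Moduli of all roots: 1.9881.
All moduli strictly greater than 1? Yes.
Verdict: Invertible.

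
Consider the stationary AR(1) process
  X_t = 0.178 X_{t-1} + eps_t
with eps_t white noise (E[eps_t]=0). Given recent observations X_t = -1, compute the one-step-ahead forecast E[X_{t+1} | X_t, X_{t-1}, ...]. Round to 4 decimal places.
E[X_{t+1} \mid \mathcal F_t] = -0.1780

For an AR(p) model X_t = c + sum_i phi_i X_{t-i} + eps_t, the
one-step-ahead conditional mean is
  E[X_{t+1} | X_t, ...] = c + sum_i phi_i X_{t+1-i}.
Substitute known values:
  E[X_{t+1} | ...] = (0.178) * (-1)
                   = -0.1780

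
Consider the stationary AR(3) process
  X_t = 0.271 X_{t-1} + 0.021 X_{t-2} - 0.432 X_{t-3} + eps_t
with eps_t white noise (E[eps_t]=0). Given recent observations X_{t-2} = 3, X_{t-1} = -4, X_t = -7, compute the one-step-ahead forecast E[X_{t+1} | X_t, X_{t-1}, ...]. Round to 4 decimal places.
E[X_{t+1} \mid \mathcal F_t] = -3.2770

For an AR(p) model X_t = c + sum_i phi_i X_{t-i} + eps_t, the
one-step-ahead conditional mean is
  E[X_{t+1} | X_t, ...] = c + sum_i phi_i X_{t+1-i}.
Substitute known values:
  E[X_{t+1} | ...] = (0.271) * (-7) + (0.021) * (-4) + (-0.432) * (3)
                   = -3.2770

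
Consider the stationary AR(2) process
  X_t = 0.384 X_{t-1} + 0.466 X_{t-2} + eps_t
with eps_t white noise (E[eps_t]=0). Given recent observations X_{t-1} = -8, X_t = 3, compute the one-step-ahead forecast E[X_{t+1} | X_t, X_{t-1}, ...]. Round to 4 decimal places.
E[X_{t+1} \mid \mathcal F_t] = -2.5760

For an AR(p) model X_t = c + sum_i phi_i X_{t-i} + eps_t, the
one-step-ahead conditional mean is
  E[X_{t+1} | X_t, ...] = c + sum_i phi_i X_{t+1-i}.
Substitute known values:
  E[X_{t+1} | ...] = (0.384) * (3) + (0.466) * (-8)
                   = -2.5760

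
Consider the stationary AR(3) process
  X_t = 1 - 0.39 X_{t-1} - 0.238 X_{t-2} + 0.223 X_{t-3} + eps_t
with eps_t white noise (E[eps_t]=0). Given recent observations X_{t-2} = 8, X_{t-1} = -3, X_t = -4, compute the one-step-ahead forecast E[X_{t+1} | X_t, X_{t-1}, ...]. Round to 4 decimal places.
E[X_{t+1} \mid \mathcal F_t] = 5.0580

For an AR(p) model X_t = c + sum_i phi_i X_{t-i} + eps_t, the
one-step-ahead conditional mean is
  E[X_{t+1} | X_t, ...] = c + sum_i phi_i X_{t+1-i}.
Substitute known values:
  E[X_{t+1} | ...] = 1 + (-0.39) * (-4) + (-0.238) * (-3) + (0.223) * (8)
                   = 5.0580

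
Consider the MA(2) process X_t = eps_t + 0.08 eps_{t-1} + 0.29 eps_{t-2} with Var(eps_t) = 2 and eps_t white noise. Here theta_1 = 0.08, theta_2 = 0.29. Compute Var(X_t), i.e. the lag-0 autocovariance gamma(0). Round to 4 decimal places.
\gamma(0) = 2.1810

For an MA(q) process X_t = eps_t + sum_i theta_i eps_{t-i} with
Var(eps_t) = sigma^2, the variance is
  gamma(0) = sigma^2 * (1 + sum_i theta_i^2).
  sum_i theta_i^2 = (0.08)^2 + (0.29)^2 = 0.0064 + 0.0841 = 0.0905.
  gamma(0) = 2 * (1 + 0.0905) = 2 * 1.0905 = 2.181, which rounds to 2.1810.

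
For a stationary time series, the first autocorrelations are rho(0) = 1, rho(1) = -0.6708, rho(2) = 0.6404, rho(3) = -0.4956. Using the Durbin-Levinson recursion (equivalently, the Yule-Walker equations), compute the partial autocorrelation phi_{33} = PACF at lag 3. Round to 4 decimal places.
\phi_{33} = 0.0361

The PACF at lag k is phi_{kk}, the last component of the solution
to the Yule-Walker system G_k phi = r_k where
  (G_k)_{ij} = rho(|i - j|), (r_k)_i = rho(i), i,j = 1..k.
Equivalently, Durbin-Levinson gives phi_{kk} iteratively:
  phi_{11} = rho(1)
  phi_{kk} = [rho(k) - sum_{j=1..k-1} phi_{k-1,j} rho(k-j)]
            / [1 - sum_{j=1..k-1} phi_{k-1,j} rho(j)],
  phi_{k,j} = phi_{k-1,j} - phi_{kk} phi_{k-1,k-j},  j = 1..k-1.
Step k = 1:
  phi_11 = rho(1) = -0.6708.
Step k = 2:
  phi_22 = [rho(2) - phi_11 rho(1)] / [1 - phi_11 rho(1)] = [0.6404 - (-0.6708)(-0.6708)] / [1 - (-0.6708)(-0.6708)]
         = 0.19042736 / 0.55002736 = 0.346214.
  Update: phi_21 = phi_11 - phi_22 phi_11 = -0.6708 - (0.346214)(-0.6708) = -0.438559.
Step k = 3:
  phi_33 = [rho(3) - phi_21 rho(2) - phi_22 rho(1)] / [1 - phi_21 rho(1) - phi_22 rho(2)]
    numerator   = -0.4956 - (-0.438559)(0.6404) - (0.346214)(-0.6708) = 0.01749403
    denominator = 1 - (-0.438559)(-0.6708) - (0.346214)(0.6404) = 0.48409868
  phi_33 = 0.01749403 / 0.48409868 = 0.0361.
Therefore phi_{33} = 0.0361.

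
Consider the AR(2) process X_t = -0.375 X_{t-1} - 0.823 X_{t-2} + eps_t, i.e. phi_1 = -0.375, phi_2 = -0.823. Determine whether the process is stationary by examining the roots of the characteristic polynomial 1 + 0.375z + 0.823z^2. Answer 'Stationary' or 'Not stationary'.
\text{Stationary}

The AR(p) characteristic polynomial is P(z) = 1 + 0.375z + 0.823z^2.
Stationarity requires all roots to lie outside the unit circle, i.e. |z| > 1 for every root.
Set 1 + (0.375) z + (0.823) z^2 = 0, i.e. a z^2 + b z + c = 0 with a = 0.823, b = 0.375, c = 1.
Discriminant D = b^2 - 4ac = (0.375)^2 - 4*(0.823)*1 = 0.140625 - (3.292) = -3.151375.
D < 0, so the roots are the complex-conjugate pair z = (-b +/- i sqrt(-D)) / (2a) = -0.2278 +/- 1.0785i.
For a conjugate pair |z|^2 = z * conj(z) = (product of roots) = c/a = 1/(0.823) = 1.215067, so |z| = sqrt(1.215067) = 1.1023 for both roots.
Moduli of all roots: 1.1023, 1.1023.
All moduli strictly greater than 1? Yes.
Verdict: Stationary.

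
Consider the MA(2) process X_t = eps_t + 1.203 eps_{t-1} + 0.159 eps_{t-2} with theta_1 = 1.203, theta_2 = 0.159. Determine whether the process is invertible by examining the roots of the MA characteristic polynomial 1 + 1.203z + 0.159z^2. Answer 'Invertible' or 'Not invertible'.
\text{Not invertible}

The MA(q) characteristic polynomial is P(z) = 1 + 1.203z + 0.159z^2.
Invertibility requires all roots to lie outside the unit circle, i.e. |z| > 1 for every root.
Set 1 + (1.203) z + (0.159) z^2 = 0, i.e. a z^2 + b z + c = 0 with a = 0.159, b = 1.203, c = 1.
Discriminant D = b^2 - 4ac = (1.203)^2 - 4*(0.159)*1 = 1.447209 - (0.636) = 0.811209.
D >= 0, so the roots are real: z = (-b +/- sqrt(D)) / (2a) = (-1.203 +/- 0.900671) / (0.318).
  z_1 = (-1.203 + 0.900671) / (0.318) = -0.9507,   |z_1| = 0.9507.
  z_2 = (-1.203 - 0.900671) / (0.318) = -6.6153,   |z_2| = 6.6153.
Moduli of all roots: 0.9507, 6.6153.
All moduli strictly greater than 1? No.
Verdict: Not invertible.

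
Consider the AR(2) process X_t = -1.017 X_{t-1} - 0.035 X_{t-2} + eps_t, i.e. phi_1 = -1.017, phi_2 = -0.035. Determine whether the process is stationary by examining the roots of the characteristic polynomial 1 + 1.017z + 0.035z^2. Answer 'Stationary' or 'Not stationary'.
\text{Stationary}

The AR(p) characteristic polynomial is P(z) = 1 + 1.017z + 0.035z^2.
Stationarity requires all roots to lie outside the unit circle, i.e. |z| > 1 for every root.
Set 1 + (1.017) z + (0.035) z^2 = 0, i.e. a z^2 + b z + c = 0 with a = 0.035, b = 1.017, c = 1.
Discriminant D = b^2 - 4ac = (1.017)^2 - 4*(0.035)*1 = 1.034289 - (0.14) = 0.894289.
D >= 0, so the roots are real: z = (-b +/- sqrt(D)) / (2a) = (-1.017 +/- 0.945669) / (0.07).
  z_1 = (-1.017 + 0.945669) / (0.07) = -1.019,   |z_1| = 1.019.
  z_2 = (-1.017 - 0.945669) / (0.07) = -28.0381,   |z_2| = 28.0381.
Moduli of all roots: 1.0190, 28.0381.
All moduli strictly greater than 1? Yes.
Verdict: Stationary.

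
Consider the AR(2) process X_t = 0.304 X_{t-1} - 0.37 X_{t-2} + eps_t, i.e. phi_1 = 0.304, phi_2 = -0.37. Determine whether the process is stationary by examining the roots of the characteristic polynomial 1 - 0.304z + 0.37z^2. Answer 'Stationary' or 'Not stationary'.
\text{Stationary}

The AR(p) characteristic polynomial is P(z) = 1 - 0.304z + 0.37z^2.
Stationarity requires all roots to lie outside the unit circle, i.e. |z| > 1 for every root.
Set 1 + (-0.304) z + (0.37) z^2 = 0, i.e. a z^2 + b z + c = 0 with a = 0.37, b = -0.304, c = 1.
Discriminant D = b^2 - 4ac = (-0.304)^2 - 4*(0.37)*1 = 0.092416 - (1.48) = -1.387584.
D < 0, so the roots are the complex-conjugate pair z = (-b +/- i sqrt(-D)) / (2a) = 0.4108 +/- 1.5918i.
For a conjugate pair |z|^2 = z * conj(z) = (product of roots) = c/a = 1/(0.37) = 2.702703, so |z| = sqrt(2.702703) = 1.644 for both roots.
Moduli of all roots: 1.6440, 1.6440.
All moduli strictly greater than 1? Yes.
Verdict: Stationary.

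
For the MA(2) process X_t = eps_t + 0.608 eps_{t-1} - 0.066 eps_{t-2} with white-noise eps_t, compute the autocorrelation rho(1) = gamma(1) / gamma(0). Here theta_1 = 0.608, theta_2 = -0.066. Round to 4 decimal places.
\rho(1) = 0.4133

For an MA(q) process with theta_0 = 1, the autocovariance is
  gamma(k) = sigma^2 * sum_{i=0..q-k} theta_i * theta_{i+k},
and rho(k) = gamma(k) / gamma(0). Sigma^2 cancels.
  numerator   = (1)*(0.608) + (0.608)*(-0.066) = 0.567872.
  denominator = (1)^2 + (0.608)^2 + (-0.066)^2 = 1.37402.
  rho(1) = 0.567872 / 1.37402 = 0.4133.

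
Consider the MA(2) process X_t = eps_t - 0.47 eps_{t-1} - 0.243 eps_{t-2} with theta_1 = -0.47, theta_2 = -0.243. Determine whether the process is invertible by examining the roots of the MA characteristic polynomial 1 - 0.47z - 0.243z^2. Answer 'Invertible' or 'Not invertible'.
\text{Invertible}

The MA(q) characteristic polynomial is P(z) = 1 - 0.47z - 0.243z^2.
Invertibility requires all roots to lie outside the unit circle, i.e. |z| > 1 for every root.
Set 1 + (-0.47) z + (-0.243) z^2 = 0, i.e. a z^2 + b z + c = 0 with a = -0.243, b = -0.47, c = 1.
Discriminant D = b^2 - 4ac = (-0.47)^2 - 4*(-0.243)*1 = 0.2209 - (-0.972) = 1.1929.
D >= 0, so the roots are real: z = (-b +/- sqrt(D)) / (2a) = (0.47 +/- 1.0922) / (-0.486).
  z_1 = (0.47 + 1.0922) / (-0.486) = -3.2144,   |z_1| = 3.2144.
  z_2 = (0.47 - 1.0922) / (-0.486) = 1.2802,   |z_2| = 1.2802.
Moduli of all roots: 3.2144, 1.2802.
All moduli strictly greater than 1? Yes.
Verdict: Invertible.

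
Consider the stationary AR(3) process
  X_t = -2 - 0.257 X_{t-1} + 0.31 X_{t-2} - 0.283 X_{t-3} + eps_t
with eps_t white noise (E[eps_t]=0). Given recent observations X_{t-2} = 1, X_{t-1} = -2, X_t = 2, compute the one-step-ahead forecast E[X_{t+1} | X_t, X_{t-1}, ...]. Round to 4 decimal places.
E[X_{t+1} \mid \mathcal F_t] = -3.4170

For an AR(p) model X_t = c + sum_i phi_i X_{t-i} + eps_t, the
one-step-ahead conditional mean is
  E[X_{t+1} | X_t, ...] = c + sum_i phi_i X_{t+1-i}.
Substitute known values:
  E[X_{t+1} | ...] = -2 + (-0.257) * (2) + (0.31) * (-2) + (-0.283) * (1)
                   = -3.4170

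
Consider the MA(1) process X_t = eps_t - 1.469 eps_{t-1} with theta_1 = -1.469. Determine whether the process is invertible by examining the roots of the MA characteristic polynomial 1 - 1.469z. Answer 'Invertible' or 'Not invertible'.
\text{Not invertible}

The MA(q) characteristic polynomial is P(z) = 1 - 1.469z.
Invertibility requires all roots to lie outside the unit circle, i.e. |z| > 1 for every root.
This is linear in z: 1 + (-1.469) z = 0  =>  z = -1/(-1.469) = 0.680735,  |z| = 0.680735.
Moduli of all roots: 0.6807.
All moduli strictly greater than 1? No.
Verdict: Not invertible.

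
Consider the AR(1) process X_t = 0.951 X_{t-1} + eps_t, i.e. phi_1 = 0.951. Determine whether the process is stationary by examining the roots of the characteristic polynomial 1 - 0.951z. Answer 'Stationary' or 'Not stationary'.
\text{Stationary}

The AR(p) characteristic polynomial is P(z) = 1 - 0.951z.
Stationarity requires all roots to lie outside the unit circle, i.e. |z| > 1 for every root.
This is linear in z: 1 + (-0.951) z = 0  =>  z = -1/(-0.951) = 1.051525,  |z| = 1.051525.
Moduli of all roots: 1.0515.
All moduli strictly greater than 1? Yes.
Verdict: Stationary.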